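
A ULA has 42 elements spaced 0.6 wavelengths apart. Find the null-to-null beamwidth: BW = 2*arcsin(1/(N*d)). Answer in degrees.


1/(N*d) = 1/(42*0.6) = 0.039683
BW = 2*arcsin(0.039683) = 4.5 degrees

4.5 degrees


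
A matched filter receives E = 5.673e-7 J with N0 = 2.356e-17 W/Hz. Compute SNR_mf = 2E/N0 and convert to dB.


SNR_lin = 2 * 5.673e-7 / 2.356e-17 = 4.816e10
SNR_dB = 10*log10(4.816e10) = 106.8 dB

106.8 dB


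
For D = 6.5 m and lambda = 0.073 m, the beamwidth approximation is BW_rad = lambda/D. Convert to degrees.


BW_rad = 0.073 / 6.5 = 0.011231
BW_deg = 0.64 degrees

0.64 degrees


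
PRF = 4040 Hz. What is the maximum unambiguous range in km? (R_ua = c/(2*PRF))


R_ua = 3e8 / (2 * 4040) = 37128.7 m = 37.1 km

37.1 km


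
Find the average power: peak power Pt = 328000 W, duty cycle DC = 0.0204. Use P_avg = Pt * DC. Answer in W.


P_avg = 328000 * 0.0204 = 6691.2 W

6691.2 W


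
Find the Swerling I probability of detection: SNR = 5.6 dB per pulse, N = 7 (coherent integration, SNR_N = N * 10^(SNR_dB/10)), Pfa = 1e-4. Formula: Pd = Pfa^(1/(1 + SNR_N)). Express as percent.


SNR_lin = 10^(5.6/10) = 3.63078
SNR_N = 7 * 3.63078 = 25.41546
1/(1 + SNR_N) = 1/26.41546 = 0.0378566
Pd = (1e-4)^0.0378566 = 0.70562
Pd = 70.6%

70.6%


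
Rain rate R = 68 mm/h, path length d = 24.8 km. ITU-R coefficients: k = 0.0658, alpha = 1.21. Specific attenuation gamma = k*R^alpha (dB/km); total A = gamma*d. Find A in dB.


gamma = 0.0658 * 68^1.21 = 10.853297 dB/km
A = 10.853297 * 24.8 = 269.16 dB

269.16 dB


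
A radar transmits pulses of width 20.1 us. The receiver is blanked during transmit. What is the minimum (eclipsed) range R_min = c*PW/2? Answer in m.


R_min = 3e8 * 20.1e-6 / 2 = 3015.0 m

3015.0 m


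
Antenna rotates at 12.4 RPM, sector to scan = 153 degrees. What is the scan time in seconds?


t = 153 / (12.4 * 360) * 60 = 2.06 s

2.06 s


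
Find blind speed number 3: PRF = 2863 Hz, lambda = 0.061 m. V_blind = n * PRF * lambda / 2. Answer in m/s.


V_blind = 3 * 2863 * 0.061 / 2 = 262.0 m/s

262.0 m/s


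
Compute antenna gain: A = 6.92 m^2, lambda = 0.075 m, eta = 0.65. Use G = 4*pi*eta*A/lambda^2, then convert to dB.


G_linear = 4*pi*0.65*6.92/0.075^2 = 10048.63
G_dB = 10*log10(10048.63) = 40.0 dB

40.0 dB


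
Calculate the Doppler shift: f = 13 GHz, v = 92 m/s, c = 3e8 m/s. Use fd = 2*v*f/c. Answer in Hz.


fd = 2 * 92 * 13000000000.0 / 3e8 = 7973.3 Hz

7973.3 Hz


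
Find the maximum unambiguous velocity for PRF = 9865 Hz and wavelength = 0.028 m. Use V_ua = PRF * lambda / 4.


V_ua = 9865 * 0.028 / 4 = 69.1 m/s

69.1 m/s


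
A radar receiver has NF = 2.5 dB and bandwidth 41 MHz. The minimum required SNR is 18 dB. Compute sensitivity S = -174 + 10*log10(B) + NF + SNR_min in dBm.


10*log10(41000000.0) = 76.13
S = -174 + 76.13 + 2.5 + 18 = -77.4 dBm

-77.4 dBm


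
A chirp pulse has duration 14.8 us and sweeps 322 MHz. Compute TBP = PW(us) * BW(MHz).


TBP = 14.8 * 322 = 4765.6

4765.6


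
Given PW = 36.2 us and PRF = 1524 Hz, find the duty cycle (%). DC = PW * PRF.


DC = 36.2e-6 * 1524 * 100 = 5.52%

5.52%


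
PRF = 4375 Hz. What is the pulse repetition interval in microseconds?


PRI = 1/4375 = 0.0002285714 s = 228.6 us

228.6 us


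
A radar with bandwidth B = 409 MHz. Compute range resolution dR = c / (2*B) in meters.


dR = 3e8 / (2 * 409000000.0) = 0.37 m

0.37 m


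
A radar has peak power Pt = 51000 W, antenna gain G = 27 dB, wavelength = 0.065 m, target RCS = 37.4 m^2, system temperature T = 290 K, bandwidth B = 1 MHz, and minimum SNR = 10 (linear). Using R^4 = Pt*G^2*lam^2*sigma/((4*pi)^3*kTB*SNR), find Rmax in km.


G_lin = 10^(27/10) = 501.187234
R^4 = 51000 * 501.187234^2 * 0.065^2 * 37.4 / ((4*pi)^3 * 1.38e-23 * 290 * 1000000.0 * 10)
R^4 = 2.54895e19 m^4
R_max = (2.54895e19)^(1/4) = 71054.3 m = 71.1 km

71.1 km


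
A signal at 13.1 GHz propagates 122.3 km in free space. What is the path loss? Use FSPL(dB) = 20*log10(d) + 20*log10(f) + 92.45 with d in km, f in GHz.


20*log10(122.3) = 41.75
20*log10(13.1) = 22.35
FSPL = 156.5 dB

156.5 dB


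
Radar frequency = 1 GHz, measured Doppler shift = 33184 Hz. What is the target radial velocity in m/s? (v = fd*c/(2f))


v = 33184 * 3e8 / (2 * 1000000000.0) = 4977.6 m/s

4977.6 m/s


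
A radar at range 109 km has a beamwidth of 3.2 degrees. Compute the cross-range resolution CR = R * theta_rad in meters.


BW_rad = 0.055850536
CR = 109000 * 0.055850536 = 6087.7 m

6087.7 m


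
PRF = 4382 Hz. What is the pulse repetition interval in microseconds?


PRI = 1/4382 = 0.0002282063 s = 228.2 us

228.2 us


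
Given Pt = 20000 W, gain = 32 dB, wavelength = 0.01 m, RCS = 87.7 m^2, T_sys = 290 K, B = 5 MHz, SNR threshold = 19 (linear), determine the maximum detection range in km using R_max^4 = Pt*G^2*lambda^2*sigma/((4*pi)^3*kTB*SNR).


G_lin = 10^(32/10) = 1584.893192
R^4 = 20000 * 1584.893192^2 * 0.01^2 * 87.7 / ((4*pi)^3 * 1.38e-23 * 290 * 5000000.0 * 19)
R^4 = 5.83982e17 m^4
R_max = (5.83982e17)^(1/4) = 27643.9 m = 27.6 km

27.6 km


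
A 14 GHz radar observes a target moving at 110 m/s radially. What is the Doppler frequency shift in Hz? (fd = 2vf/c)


fd = 2 * 110 * 14000000000.0 / 3e8 = 10266.7 Hz

10266.7 Hz


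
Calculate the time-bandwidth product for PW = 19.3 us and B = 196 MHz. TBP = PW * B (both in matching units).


TBP = 19.3 * 196 = 3782.8

3782.8


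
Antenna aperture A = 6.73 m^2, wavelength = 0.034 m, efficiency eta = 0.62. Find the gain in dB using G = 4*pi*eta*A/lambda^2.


G_linear = 4*pi*0.62*6.73/0.034^2 = 45358.51
G_dB = 10*log10(45358.51) = 46.6 dB

46.6 dB


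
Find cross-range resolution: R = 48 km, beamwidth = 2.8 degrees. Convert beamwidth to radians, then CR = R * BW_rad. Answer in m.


BW_rad = 0.048869219
CR = 48000 * 0.048869219 = 2345.7 m

2345.7 m


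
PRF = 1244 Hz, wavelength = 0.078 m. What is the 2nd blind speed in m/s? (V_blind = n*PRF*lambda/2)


V_blind = 2 * 1244 * 0.078 / 2 = 97.0 m/s

97.0 m/s


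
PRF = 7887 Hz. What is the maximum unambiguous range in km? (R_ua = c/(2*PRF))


R_ua = 3e8 / (2 * 7887) = 19018.6 m = 19.0 km

19.0 km


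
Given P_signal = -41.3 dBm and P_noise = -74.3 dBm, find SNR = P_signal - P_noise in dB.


SNR = -41.3 - (-74.3) = 33.0 dB

33.0 dB


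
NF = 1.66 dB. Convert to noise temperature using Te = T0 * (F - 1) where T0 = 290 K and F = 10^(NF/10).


NF_lin = 10^(1.66/10) = 1.465548
Te = 290 * (1.465548 - 1) = 135.0 K

135.0 K


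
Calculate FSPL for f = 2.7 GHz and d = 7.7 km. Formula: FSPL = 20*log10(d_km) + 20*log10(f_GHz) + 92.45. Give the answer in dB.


20*log10(7.7) = 17.73
20*log10(2.7) = 8.63
FSPL = 118.8 dB

118.8 dB


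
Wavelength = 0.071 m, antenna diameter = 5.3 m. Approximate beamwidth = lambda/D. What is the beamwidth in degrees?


BW_rad = 0.071 / 5.3 = 0.013396
BW_deg = 0.77 degrees

0.77 degrees


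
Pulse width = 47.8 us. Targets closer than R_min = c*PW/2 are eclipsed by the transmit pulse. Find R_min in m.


R_min = 3e8 * 47.8e-6 / 2 = 7170.0 m

7170.0 m


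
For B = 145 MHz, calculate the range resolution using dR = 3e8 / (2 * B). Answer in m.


dR = 3e8 / (2 * 145000000.0) = 1.03 m

1.03 m


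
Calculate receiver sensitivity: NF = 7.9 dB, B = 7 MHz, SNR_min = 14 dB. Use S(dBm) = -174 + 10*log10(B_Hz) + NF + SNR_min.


10*log10(7000000.0) = 68.45
S = -174 + 68.45 + 7.9 + 14 = -83.6 dBm

-83.6 dBm


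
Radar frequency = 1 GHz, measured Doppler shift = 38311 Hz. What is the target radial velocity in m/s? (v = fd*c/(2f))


v = 38311 * 3e8 / (2 * 1000000000.0) = 5746.7 m/s

5746.7 m/s


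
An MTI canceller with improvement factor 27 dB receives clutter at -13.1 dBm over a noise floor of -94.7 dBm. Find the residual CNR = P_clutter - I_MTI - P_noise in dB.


CNR = -13.1 - 27 - (-94.7) = 54.6 dB

54.6 dB


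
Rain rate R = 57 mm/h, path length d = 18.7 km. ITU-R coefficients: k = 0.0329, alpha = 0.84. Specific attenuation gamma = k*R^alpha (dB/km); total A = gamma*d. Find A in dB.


gamma = 0.0329 * 57^0.84 = 0.982044 dB/km
A = 0.982044 * 18.7 = 18.36 dB

18.36 dB


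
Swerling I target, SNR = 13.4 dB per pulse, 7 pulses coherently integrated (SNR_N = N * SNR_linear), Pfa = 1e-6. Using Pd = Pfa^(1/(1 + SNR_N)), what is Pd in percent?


SNR_lin = 10^(13.4/10) = 21.87762
SNR_N = 7 * 21.87762 = 153.14334
1/(1 + SNR_N) = 1/154.14334 = 0.0064875
Pd = (1e-6)^0.0064875 = 0.91427
Pd = 91.4%

91.4%


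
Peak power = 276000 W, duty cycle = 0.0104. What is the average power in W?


P_avg = 276000 * 0.0104 = 2870.4 W

2870.4 W


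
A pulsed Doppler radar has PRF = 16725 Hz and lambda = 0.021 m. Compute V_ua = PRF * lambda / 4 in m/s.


V_ua = 16725 * 0.021 / 4 = 87.8 m/s

87.8 m/s


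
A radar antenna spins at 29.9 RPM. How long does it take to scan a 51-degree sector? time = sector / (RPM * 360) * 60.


t = 51 / (29.9 * 360) * 60 = 0.28 s

0.28 s


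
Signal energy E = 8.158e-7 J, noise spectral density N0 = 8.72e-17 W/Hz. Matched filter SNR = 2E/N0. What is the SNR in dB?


SNR_lin = 2 * 8.158e-7 / 8.72e-17 = 1.871e10
SNR_dB = 10*log10(1.871e10) = 102.7 dB

102.7 dB


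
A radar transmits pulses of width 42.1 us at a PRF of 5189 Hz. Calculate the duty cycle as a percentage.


DC = 42.1e-6 * 5189 * 100 = 21.85%

21.85%


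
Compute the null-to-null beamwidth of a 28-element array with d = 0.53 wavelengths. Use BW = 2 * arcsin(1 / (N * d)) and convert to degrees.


1/(N*d) = 1/(28*0.53) = 0.067385
BW = 2*arcsin(0.067385) = 7.7 degrees

7.7 degrees


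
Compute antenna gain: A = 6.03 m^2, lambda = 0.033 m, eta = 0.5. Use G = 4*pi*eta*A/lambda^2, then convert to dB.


G_linear = 4*pi*0.5*6.03/0.033^2 = 34791.19
G_dB = 10*log10(34791.19) = 45.4 dB

45.4 dB


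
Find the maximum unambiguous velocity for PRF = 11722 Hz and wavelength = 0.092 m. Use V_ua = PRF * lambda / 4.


V_ua = 11722 * 0.092 / 4 = 269.6 m/s

269.6 m/s


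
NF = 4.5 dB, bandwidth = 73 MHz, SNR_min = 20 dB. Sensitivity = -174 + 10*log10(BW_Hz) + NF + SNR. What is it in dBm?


10*log10(73000000.0) = 78.63
S = -174 + 78.63 + 4.5 + 20 = -70.9 dBm

-70.9 dBm


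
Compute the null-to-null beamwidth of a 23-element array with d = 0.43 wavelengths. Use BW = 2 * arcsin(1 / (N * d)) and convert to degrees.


1/(N*d) = 1/(23*0.43) = 0.101112
BW = 2*arcsin(0.101112) = 11.6 degrees

11.6 degrees


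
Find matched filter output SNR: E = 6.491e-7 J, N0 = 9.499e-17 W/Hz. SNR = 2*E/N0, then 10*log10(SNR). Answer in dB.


SNR_lin = 2 * 6.491e-7 / 9.499e-17 = 1.367e10
SNR_dB = 10*log10(1.367e10) = 101.4 dB

101.4 dB


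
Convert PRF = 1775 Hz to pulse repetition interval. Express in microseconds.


PRI = 1/1775 = 0.0005633803 s = 563.4 us

563.4 us


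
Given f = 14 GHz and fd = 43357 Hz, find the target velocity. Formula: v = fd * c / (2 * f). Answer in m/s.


v = 43357 * 3e8 / (2 * 14000000000.0) = 464.5 m/s

464.5 m/s


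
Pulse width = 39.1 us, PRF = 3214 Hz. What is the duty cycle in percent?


DC = 39.1e-6 * 3214 * 100 = 12.57%

12.57%


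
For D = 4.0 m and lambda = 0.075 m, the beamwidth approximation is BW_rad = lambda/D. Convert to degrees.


BW_rad = 0.075 / 4.0 = 0.01875
BW_deg = 1.07 degrees

1.07 degrees


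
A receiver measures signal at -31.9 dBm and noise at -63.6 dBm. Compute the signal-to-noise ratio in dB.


SNR = -31.9 - (-63.6) = 31.7 dB

31.7 dB


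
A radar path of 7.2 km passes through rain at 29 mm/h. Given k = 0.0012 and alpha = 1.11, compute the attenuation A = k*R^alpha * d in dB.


gamma = 0.0012 * 29^1.11 = 0.050401 dB/km
A = 0.050401 * 7.2 = 0.36 dB

0.36 dB


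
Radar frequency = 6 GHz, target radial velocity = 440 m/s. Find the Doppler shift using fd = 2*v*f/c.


fd = 2 * 440 * 6000000000.0 / 3e8 = 17600.0 Hz

17600.0 Hz


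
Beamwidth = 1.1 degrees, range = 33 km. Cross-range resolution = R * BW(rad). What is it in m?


BW_rad = 0.019198622
CR = 33000 * 0.019198622 = 633.6 m

633.6 m


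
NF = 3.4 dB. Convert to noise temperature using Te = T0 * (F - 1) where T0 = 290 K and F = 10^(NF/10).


NF_lin = 10^(3.4/10) = 2.187762
Te = 290 * (2.187762 - 1) = 344.5 K

344.5 K


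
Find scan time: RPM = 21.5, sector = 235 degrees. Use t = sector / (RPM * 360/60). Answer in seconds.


t = 235 / (21.5 * 360) * 60 = 1.82 s

1.82 s


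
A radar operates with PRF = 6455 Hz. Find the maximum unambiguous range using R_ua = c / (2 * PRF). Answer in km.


R_ua = 3e8 / (2 * 6455) = 23237.8 m = 23.2 km

23.2 km


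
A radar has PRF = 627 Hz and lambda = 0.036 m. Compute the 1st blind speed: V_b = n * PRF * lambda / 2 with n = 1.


V_blind = 1 * 627 * 0.036 / 2 = 11.3 m/s

11.3 m/s


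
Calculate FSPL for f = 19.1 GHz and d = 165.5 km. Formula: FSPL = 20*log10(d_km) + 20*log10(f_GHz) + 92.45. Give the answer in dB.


20*log10(165.5) = 44.38
20*log10(19.1) = 25.62
FSPL = 162.4 dB

162.4 dB


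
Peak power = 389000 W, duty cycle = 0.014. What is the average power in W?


P_avg = 389000 * 0.014 = 5446.0 W

5446.0 W


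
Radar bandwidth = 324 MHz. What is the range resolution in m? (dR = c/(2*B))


dR = 3e8 / (2 * 324000000.0) = 0.46 m

0.46 m


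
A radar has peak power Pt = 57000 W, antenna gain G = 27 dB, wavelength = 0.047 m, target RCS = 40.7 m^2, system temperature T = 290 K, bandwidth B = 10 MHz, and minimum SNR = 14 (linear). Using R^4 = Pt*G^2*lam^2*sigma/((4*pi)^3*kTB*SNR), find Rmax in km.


G_lin = 10^(27/10) = 501.187234
R^4 = 57000 * 501.187234^2 * 0.047^2 * 40.7 / ((4*pi)^3 * 1.38e-23 * 290 * 10000000.0 * 14)
R^4 = 1.15779e18 m^4
R_max = (1.15779e18)^(1/4) = 32802.5 m = 32.8 km

32.8 km


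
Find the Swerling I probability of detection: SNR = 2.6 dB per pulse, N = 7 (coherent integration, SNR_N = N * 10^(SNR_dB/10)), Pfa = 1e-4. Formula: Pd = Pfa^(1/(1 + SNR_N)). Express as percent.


SNR_lin = 10^(2.6/10) = 1.8197
SNR_N = 7 * 1.8197 = 12.7379
1/(1 + SNR_N) = 1/13.7379 = 0.0727913
Pd = (1e-4)^0.0727913 = 0.51149
Pd = 51.1%

51.1%


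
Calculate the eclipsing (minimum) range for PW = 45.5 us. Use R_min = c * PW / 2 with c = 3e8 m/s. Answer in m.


R_min = 3e8 * 45.5e-6 / 2 = 6825.0 m

6825.0 m


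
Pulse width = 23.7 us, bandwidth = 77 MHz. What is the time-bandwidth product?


TBP = 23.7 * 77 = 1824.9

1824.9


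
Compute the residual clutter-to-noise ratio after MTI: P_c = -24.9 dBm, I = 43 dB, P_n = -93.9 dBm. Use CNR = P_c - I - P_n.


CNR = -24.9 - 43 - (-93.9) = 26.0 dB

26.0 dB


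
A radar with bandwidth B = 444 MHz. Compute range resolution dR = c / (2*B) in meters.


dR = 3e8 / (2 * 444000000.0) = 0.34 m

0.34 m


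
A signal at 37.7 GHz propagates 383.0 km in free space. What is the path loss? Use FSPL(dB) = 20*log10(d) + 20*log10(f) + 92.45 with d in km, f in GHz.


20*log10(383.0) = 51.66
20*log10(37.7) = 31.53
FSPL = 175.6 dB

175.6 dB


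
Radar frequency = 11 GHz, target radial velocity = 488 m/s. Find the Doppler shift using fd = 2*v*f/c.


fd = 2 * 488 * 11000000000.0 / 3e8 = 35786.7 Hz

35786.7 Hz


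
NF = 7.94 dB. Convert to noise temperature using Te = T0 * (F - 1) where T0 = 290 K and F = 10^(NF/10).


NF_lin = 10^(7.94/10) = 6.223003
Te = 290 * (6.223003 - 1) = 1514.7 K

1514.7 K


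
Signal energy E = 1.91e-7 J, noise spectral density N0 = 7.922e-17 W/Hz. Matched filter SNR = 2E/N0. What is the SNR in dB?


SNR_lin = 2 * 1.91e-7 / 7.922e-17 = 4.822e9
SNR_dB = 10*log10(4.822e9) = 96.8 dB

96.8 dB


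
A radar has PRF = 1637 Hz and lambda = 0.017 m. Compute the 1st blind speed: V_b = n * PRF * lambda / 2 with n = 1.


V_blind = 1 * 1637 * 0.017 / 2 = 13.9 m/s

13.9 m/s


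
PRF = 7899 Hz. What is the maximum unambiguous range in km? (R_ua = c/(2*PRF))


R_ua = 3e8 / (2 * 7899) = 18989.7 m = 19.0 km

19.0 km


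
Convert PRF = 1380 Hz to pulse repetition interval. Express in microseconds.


PRI = 1/1380 = 0.0007246377 s = 724.6 us

724.6 us


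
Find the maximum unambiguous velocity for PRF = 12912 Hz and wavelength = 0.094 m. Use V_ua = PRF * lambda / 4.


V_ua = 12912 * 0.094 / 4 = 303.4 m/s

303.4 m/s


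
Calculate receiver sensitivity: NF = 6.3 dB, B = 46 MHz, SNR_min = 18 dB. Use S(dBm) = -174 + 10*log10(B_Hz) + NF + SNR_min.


10*log10(46000000.0) = 76.63
S = -174 + 76.63 + 6.3 + 18 = -73.1 dBm

-73.1 dBm


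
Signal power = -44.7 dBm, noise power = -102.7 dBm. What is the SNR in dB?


SNR = -44.7 - (-102.7) = 58.0 dB

58.0 dB


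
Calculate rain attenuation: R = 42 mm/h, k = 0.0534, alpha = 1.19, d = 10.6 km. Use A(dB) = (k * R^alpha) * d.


gamma = 0.0534 * 42^1.19 = 4.562553 dB/km
A = 4.562553 * 10.6 = 48.36 dB

48.36 dB


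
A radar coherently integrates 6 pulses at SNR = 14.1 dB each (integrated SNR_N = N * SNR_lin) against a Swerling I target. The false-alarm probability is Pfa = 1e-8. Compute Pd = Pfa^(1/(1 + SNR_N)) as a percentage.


SNR_lin = 10^(14.1/10) = 25.70396
SNR_N = 6 * 25.70396 = 154.22376
1/(1 + SNR_N) = 1/155.22376 = 0.0064423
Pd = (1e-8)^0.0064423 = 0.8881
Pd = 88.8%

88.8%


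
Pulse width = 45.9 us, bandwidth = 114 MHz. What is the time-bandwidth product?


TBP = 45.9 * 114 = 5232.6

5232.6


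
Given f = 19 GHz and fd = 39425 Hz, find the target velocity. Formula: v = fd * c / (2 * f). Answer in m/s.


v = 39425 * 3e8 / (2 * 19000000000.0) = 311.3 m/s

311.3 m/s


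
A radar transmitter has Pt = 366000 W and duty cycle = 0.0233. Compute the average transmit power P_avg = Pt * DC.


P_avg = 366000 * 0.0233 = 8527.8 W

8527.8 W


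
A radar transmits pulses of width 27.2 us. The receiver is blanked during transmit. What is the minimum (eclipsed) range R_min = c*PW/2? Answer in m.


R_min = 3e8 * 27.2e-6 / 2 = 4080.0 m

4080.0 m


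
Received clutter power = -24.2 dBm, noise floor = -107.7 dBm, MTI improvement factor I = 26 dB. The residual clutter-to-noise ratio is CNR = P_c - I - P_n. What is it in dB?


CNR = -24.2 - 26 - (-107.7) = 57.5 dB

57.5 dB


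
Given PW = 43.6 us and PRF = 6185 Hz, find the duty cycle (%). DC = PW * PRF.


DC = 43.6e-6 * 6185 * 100 = 26.97%

26.97%


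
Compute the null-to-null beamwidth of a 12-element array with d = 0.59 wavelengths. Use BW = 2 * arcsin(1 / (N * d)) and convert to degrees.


1/(N*d) = 1/(12*0.59) = 0.141243
BW = 2*arcsin(0.141243) = 16.2 degrees

16.2 degrees


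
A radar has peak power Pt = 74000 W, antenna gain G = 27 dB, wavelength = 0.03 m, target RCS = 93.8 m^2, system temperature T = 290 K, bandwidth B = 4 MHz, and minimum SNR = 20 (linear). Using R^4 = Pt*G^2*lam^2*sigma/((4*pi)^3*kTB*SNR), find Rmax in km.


G_lin = 10^(27/10) = 501.187234
R^4 = 74000 * 501.187234^2 * 0.03^2 * 93.8 / ((4*pi)^3 * 1.38e-23 * 290 * 4000000.0 * 20)
R^4 = 2.46991e18 m^4
R_max = (2.46991e18)^(1/4) = 39643.3 m = 39.6 km

39.6 km


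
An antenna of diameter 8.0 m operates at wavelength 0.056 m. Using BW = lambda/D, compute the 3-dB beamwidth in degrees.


BW_rad = 0.056 / 8.0 = 0.007
BW_deg = 0.4 degrees

0.4 degrees


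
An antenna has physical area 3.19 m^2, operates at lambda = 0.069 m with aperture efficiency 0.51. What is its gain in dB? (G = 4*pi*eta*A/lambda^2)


G_linear = 4*pi*0.51*3.19/0.069^2 = 4294.1
G_dB = 10*log10(4294.1) = 36.3 dB

36.3 dB


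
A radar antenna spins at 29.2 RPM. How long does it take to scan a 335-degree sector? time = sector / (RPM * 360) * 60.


t = 335 / (29.2 * 360) * 60 = 1.91 s

1.91 s


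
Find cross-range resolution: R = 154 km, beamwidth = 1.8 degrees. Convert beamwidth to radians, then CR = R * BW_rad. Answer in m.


BW_rad = 0.031415927
CR = 154000 * 0.031415927 = 4838.1 m

4838.1 m


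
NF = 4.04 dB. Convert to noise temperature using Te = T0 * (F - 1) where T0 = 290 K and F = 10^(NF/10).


NF_lin = 10^(4.04/10) = 2.535129
Te = 290 * (2.535129 - 1) = 445.2 K

445.2 K


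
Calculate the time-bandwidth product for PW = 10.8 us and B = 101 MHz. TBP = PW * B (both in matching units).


TBP = 10.8 * 101 = 1090.8

1090.8


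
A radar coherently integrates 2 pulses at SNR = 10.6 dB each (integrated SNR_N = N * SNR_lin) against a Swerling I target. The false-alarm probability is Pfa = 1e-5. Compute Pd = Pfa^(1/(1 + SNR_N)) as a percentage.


SNR_lin = 10^(10.6/10) = 11.48154
SNR_N = 2 * 11.48154 = 22.96308
1/(1 + SNR_N) = 1/23.96308 = 0.0417309
Pd = (1e-5)^0.0417309 = 0.61851
Pd = 61.9%

61.9%


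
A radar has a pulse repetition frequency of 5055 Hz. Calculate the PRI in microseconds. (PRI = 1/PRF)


PRI = 1/5055 = 0.0001978239 s = 197.8 us

197.8 us


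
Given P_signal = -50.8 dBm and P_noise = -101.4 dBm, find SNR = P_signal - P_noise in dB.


SNR = -50.8 - (-101.4) = 50.6 dB

50.6 dB


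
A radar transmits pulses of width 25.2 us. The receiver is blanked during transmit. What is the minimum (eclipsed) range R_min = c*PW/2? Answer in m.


R_min = 3e8 * 25.2e-6 / 2 = 3780.0 m

3780.0 m


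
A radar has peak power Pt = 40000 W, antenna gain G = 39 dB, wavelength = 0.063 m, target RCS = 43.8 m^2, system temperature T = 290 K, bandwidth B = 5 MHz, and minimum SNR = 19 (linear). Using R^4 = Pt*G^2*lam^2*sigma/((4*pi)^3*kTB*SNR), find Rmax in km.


G_lin = 10^(39/10) = 7943.282347
R^4 = 40000 * 7943.282347^2 * 0.063^2 * 43.8 / ((4*pi)^3 * 1.38e-23 * 290 * 5000000.0 * 19)
R^4 = 5.81547e20 m^4
R_max = (5.81547e20)^(1/4) = 155291.0 m = 155.3 km

155.3 km


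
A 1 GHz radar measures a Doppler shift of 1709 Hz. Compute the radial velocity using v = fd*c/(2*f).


v = 1709 * 3e8 / (2 * 1000000000.0) = 256.4 m/s

256.4 m/s


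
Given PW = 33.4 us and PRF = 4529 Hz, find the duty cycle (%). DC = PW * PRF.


DC = 33.4e-6 * 4529 * 100 = 15.13%

15.13%


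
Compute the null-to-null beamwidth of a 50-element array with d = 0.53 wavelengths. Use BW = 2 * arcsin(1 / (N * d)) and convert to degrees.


1/(N*d) = 1/(50*0.53) = 0.037736
BW = 2*arcsin(0.037736) = 4.3 degrees

4.3 degrees


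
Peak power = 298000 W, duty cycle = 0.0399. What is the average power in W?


P_avg = 298000 * 0.0399 = 11890.2 W

11890.2 W


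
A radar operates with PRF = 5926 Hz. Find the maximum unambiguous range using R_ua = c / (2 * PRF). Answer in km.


R_ua = 3e8 / (2 * 5926) = 25312.2 m = 25.3 km

25.3 km


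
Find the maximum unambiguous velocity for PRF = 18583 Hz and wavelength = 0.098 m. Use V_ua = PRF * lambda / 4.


V_ua = 18583 * 0.098 / 4 = 455.3 m/s

455.3 m/s


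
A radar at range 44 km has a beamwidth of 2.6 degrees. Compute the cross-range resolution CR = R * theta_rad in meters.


BW_rad = 0.045378561
CR = 44000 * 0.045378561 = 1996.7 m

1996.7 m


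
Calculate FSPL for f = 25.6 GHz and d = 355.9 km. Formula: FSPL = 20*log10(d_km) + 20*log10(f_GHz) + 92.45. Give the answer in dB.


20*log10(355.9) = 51.03
20*log10(25.6) = 28.16
FSPL = 171.6 dB

171.6 dB


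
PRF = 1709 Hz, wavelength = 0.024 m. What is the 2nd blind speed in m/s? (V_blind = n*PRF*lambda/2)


V_blind = 2 * 1709 * 0.024 / 2 = 41.0 m/s

41.0 m/s


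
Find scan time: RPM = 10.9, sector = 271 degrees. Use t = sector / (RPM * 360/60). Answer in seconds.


t = 271 / (10.9 * 360) * 60 = 4.14 s

4.14 s


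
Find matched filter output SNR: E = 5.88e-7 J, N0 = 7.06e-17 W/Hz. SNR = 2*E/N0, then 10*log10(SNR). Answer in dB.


SNR_lin = 2 * 5.88e-7 / 7.06e-17 = 1.666e10
SNR_dB = 10*log10(1.666e10) = 102.2 dB

102.2 dB


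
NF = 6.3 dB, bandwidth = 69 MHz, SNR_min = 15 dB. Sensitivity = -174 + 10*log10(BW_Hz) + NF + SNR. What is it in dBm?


10*log10(69000000.0) = 78.39
S = -174 + 78.39 + 6.3 + 15 = -74.3 dBm

-74.3 dBm


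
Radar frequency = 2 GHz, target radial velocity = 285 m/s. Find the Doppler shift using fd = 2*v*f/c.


fd = 2 * 285 * 2000000000.0 / 3e8 = 3800.0 Hz

3800.0 Hz


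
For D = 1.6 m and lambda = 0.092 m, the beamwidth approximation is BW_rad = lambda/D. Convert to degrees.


BW_rad = 0.092 / 1.6 = 0.0575
BW_deg = 3.29 degrees

3.29 degrees


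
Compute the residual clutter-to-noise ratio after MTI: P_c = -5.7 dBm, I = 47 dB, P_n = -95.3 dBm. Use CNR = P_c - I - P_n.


CNR = -5.7 - 47 - (-95.3) = 42.6 dB

42.6 dB


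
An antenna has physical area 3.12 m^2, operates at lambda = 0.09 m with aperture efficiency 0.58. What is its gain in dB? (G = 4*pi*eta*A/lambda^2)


G_linear = 4*pi*0.58*3.12/0.09^2 = 2807.42
G_dB = 10*log10(2807.42) = 34.5 dB

34.5 dB


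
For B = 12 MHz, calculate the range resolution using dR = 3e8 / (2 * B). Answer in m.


dR = 3e8 / (2 * 12000000.0) = 12.5 m

12.5 m


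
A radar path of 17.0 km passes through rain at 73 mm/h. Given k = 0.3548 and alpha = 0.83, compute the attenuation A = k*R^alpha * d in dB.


gamma = 0.3548 * 73^0.83 = 12.4894 dB/km
A = 12.4894 * 17.0 = 212.32 dB

212.32 dB


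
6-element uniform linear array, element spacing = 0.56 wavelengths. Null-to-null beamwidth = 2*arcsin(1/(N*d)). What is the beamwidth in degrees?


1/(N*d) = 1/(6*0.56) = 0.297619
BW = 2*arcsin(0.297619) = 34.6 degrees

34.6 degrees


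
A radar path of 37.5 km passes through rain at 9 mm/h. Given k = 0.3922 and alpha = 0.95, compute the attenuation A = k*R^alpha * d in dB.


gamma = 0.3922 * 9^0.95 = 3.162554 dB/km
A = 3.162554 * 37.5 = 118.6 dB

118.6 dB


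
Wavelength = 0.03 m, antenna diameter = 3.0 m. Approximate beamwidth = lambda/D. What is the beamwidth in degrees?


BW_rad = 0.03 / 3.0 = 0.01
BW_deg = 0.57 degrees

0.57 degrees


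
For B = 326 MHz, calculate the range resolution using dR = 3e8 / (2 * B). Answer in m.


dR = 3e8 / (2 * 326000000.0) = 0.46 m

0.46 m


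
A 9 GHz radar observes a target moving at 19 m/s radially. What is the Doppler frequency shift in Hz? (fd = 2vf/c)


fd = 2 * 19 * 9000000000.0 / 3e8 = 1140.0 Hz

1140.0 Hz


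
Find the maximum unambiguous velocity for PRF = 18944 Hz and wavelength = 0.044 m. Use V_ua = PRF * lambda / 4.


V_ua = 18944 * 0.044 / 4 = 208.4 m/s

208.4 m/s


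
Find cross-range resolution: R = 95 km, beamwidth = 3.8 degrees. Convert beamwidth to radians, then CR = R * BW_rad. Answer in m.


BW_rad = 0.066322512
CR = 95000 * 0.066322512 = 6300.6 m

6300.6 m


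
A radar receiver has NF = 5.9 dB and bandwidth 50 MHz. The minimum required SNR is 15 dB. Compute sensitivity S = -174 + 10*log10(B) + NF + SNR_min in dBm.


10*log10(50000000.0) = 76.99
S = -174 + 76.99 + 5.9 + 15 = -76.1 dBm

-76.1 dBm


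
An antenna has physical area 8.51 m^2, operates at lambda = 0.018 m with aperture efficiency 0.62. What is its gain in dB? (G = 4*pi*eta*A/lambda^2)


G_linear = 4*pi*0.62*8.51/0.018^2 = 204637.92
G_dB = 10*log10(204637.92) = 53.1 dB

53.1 dB


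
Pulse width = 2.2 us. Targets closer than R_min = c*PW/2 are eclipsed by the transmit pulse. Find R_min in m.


R_min = 3e8 * 2.2e-6 / 2 = 330.0 m

330.0 m


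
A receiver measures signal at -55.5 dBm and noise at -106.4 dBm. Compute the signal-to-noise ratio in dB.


SNR = -55.5 - (-106.4) = 50.9 dB

50.9 dB


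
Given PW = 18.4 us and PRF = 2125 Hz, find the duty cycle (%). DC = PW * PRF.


DC = 18.4e-6 * 2125 * 100 = 3.91%

3.91%


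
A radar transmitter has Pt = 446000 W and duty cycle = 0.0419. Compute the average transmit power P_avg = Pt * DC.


P_avg = 446000 * 0.0419 = 18687.4 W

18687.4 W


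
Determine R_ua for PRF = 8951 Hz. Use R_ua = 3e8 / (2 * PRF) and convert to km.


R_ua = 3e8 / (2 * 8951) = 16757.9 m = 16.8 km

16.8 km


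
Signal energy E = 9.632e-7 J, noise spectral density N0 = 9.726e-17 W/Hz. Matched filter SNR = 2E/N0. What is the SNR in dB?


SNR_lin = 2 * 9.632e-7 / 9.726e-17 = 1.981e10
SNR_dB = 10*log10(1.981e10) = 103.0 dB

103.0 dB


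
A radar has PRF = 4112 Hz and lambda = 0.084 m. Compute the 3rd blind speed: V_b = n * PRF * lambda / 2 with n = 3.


V_blind = 3 * 4112 * 0.084 / 2 = 518.1 m/s

518.1 m/s


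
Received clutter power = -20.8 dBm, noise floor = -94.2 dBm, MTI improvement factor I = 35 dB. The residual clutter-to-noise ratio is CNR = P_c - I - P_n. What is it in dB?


CNR = -20.8 - 35 - (-94.2) = 38.4 dB

38.4 dB


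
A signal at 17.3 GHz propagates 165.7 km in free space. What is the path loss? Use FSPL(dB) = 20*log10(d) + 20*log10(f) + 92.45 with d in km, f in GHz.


20*log10(165.7) = 44.39
20*log10(17.3) = 24.76
FSPL = 161.6 dB

161.6 dB


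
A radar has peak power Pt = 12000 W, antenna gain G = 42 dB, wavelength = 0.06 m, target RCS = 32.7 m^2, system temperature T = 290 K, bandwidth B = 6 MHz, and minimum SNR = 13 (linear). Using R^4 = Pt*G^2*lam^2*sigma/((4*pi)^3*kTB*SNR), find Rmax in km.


G_lin = 10^(42/10) = 15848.931925
R^4 = 12000 * 15848.931925^2 * 0.06^2 * 32.7 / ((4*pi)^3 * 1.38e-23 * 290 * 6000000.0 * 13)
R^4 = 5.72836e20 m^4
R_max = (5.72836e20)^(1/4) = 154706.1 m = 154.7 km

154.7 km


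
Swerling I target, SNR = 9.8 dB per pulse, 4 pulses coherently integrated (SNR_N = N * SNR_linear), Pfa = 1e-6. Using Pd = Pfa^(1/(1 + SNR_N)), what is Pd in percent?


SNR_lin = 10^(9.8/10) = 9.54993
SNR_N = 4 * 9.54993 = 38.19972
1/(1 + SNR_N) = 1/39.19972 = 0.0255104
Pd = (1e-6)^0.0255104 = 0.70297
Pd = 70.3%

70.3%


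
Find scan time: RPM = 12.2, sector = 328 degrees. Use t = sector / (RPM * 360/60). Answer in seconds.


t = 328 / (12.2 * 360) * 60 = 4.48 s

4.48 s


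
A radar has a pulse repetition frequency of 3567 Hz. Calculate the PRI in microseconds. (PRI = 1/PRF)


PRI = 1/3567 = 0.0002803476 s = 280.3 us

280.3 us


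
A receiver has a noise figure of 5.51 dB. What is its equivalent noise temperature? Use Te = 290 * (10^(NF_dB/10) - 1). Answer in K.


NF_lin = 10^(5.51/10) = 3.556313
Te = 290 * (3.556313 - 1) = 741.3 K

741.3 K


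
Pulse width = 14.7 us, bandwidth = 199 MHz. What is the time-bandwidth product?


TBP = 14.7 * 199 = 2925.3

2925.3


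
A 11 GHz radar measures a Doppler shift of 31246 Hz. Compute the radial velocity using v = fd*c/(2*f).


v = 31246 * 3e8 / (2 * 11000000000.0) = 426.1 m/s

426.1 m/s


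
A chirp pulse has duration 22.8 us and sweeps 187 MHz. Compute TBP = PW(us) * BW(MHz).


TBP = 22.8 * 187 = 4263.6

4263.6


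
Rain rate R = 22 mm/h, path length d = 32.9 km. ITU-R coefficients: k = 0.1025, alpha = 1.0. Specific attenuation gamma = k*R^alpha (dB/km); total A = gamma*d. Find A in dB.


gamma = 0.1025 * 22^1.0 = 2.255 dB/km
A = 2.255 * 32.9 = 74.19 dB

74.19 dB


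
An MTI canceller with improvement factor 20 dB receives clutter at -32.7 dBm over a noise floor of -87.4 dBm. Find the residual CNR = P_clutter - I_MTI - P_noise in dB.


CNR = -32.7 - 20 - (-87.4) = 34.7 dB

34.7 dB


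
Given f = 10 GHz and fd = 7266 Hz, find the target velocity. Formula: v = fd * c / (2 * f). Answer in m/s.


v = 7266 * 3e8 / (2 * 10000000000.0) = 109.0 m/s

109.0 m/s


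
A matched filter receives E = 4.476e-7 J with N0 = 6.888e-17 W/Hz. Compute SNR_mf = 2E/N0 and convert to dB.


SNR_lin = 2 * 4.476e-7 / 6.888e-17 = 1.3e10
SNR_dB = 10*log10(1.3e10) = 101.1 dB

101.1 dB


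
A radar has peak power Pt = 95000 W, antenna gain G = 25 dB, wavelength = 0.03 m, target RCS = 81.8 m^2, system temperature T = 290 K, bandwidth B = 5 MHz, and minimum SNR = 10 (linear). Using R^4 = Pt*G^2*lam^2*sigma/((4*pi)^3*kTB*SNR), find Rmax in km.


G_lin = 10^(25/10) = 316.227766
R^4 = 95000 * 316.227766^2 * 0.03^2 * 81.8 / ((4*pi)^3 * 1.38e-23 * 290 * 5000000.0 * 10)
R^4 = 1.76134e18 m^4
R_max = (1.76134e18)^(1/4) = 36430.1 m = 36.4 km

36.4 km


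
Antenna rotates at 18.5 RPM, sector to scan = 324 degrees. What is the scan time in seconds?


t = 324 / (18.5 * 360) * 60 = 2.92 s

2.92 s


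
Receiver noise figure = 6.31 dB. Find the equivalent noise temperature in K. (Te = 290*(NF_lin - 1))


NF_lin = 10^(6.31/10) = 4.275629
Te = 290 * (4.275629 - 1) = 949.9 K

949.9 K


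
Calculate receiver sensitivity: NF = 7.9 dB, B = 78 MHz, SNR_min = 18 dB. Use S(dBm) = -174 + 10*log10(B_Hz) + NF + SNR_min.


10*log10(78000000.0) = 78.92
S = -174 + 78.92 + 7.9 + 18 = -69.2 dBm

-69.2 dBm


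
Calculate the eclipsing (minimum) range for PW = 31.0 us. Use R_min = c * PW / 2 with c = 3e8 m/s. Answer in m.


R_min = 3e8 * 31.0e-6 / 2 = 4650.0 m

4650.0 m


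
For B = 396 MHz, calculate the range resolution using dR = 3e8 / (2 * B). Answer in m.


dR = 3e8 / (2 * 396000000.0) = 0.38 m

0.38 m


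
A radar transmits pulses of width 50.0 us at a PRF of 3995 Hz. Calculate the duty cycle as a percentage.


DC = 50.0e-6 * 3995 * 100 = 19.98%

19.98%


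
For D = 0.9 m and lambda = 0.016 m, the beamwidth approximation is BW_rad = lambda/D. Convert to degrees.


BW_rad = 0.016 / 0.9 = 0.017778
BW_deg = 1.02 degrees

1.02 degrees


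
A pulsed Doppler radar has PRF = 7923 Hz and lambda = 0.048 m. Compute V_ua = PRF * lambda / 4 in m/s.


V_ua = 7923 * 0.048 / 4 = 95.1 m/s

95.1 m/s


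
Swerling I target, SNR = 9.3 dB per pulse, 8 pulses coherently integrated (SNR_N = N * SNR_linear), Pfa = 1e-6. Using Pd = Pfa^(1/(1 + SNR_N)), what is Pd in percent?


SNR_lin = 10^(9.3/10) = 8.51138
SNR_N = 8 * 8.51138 = 68.09104
1/(1 + SNR_N) = 1/69.09104 = 0.0144737
Pd = (1e-6)^0.0144737 = 0.81876
Pd = 81.9%

81.9%


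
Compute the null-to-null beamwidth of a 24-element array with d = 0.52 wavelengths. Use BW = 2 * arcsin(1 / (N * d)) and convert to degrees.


1/(N*d) = 1/(24*0.52) = 0.080128
BW = 2*arcsin(0.080128) = 9.2 degrees

9.2 degrees


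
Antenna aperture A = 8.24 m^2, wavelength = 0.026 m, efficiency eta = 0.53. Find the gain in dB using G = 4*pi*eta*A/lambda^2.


G_linear = 4*pi*0.53*8.24/0.026^2 = 81183.22
G_dB = 10*log10(81183.22) = 49.1 dB

49.1 dB


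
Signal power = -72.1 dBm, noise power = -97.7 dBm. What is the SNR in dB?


SNR = -72.1 - (-97.7) = 25.6 dB

25.6 dB


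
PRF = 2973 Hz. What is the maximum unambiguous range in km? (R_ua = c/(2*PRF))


R_ua = 3e8 / (2 * 2973) = 50454.1 m = 50.5 km

50.5 km


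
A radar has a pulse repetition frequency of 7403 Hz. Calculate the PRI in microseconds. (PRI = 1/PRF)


PRI = 1/7403 = 0.0001350804 s = 135.1 us

135.1 us


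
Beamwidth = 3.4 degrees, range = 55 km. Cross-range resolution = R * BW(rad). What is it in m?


BW_rad = 0.059341195
CR = 55000 * 0.059341195 = 3263.8 m

3263.8 m


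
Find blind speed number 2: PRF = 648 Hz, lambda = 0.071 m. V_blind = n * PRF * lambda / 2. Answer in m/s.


V_blind = 2 * 648 * 0.071 / 2 = 46.0 m/s

46.0 m/s


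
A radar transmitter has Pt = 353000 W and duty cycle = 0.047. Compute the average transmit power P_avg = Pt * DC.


P_avg = 353000 * 0.047 = 16591.0 W

16591.0 W


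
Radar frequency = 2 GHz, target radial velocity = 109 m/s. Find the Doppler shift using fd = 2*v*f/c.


fd = 2 * 109 * 2000000000.0 / 3e8 = 1453.3 Hz

1453.3 Hz


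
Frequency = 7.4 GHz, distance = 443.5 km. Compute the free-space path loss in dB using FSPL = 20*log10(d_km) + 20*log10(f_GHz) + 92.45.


20*log10(443.5) = 52.94
20*log10(7.4) = 17.38
FSPL = 162.8 dB

162.8 dB


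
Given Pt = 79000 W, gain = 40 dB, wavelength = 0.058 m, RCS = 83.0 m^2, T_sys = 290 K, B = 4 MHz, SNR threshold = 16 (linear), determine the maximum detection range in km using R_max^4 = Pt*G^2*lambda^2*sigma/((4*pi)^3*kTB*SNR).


G_lin = 10^(40/10) = 10000.0
R^4 = 79000 * 10000.0^2 * 0.058^2 * 83.0 / ((4*pi)^3 * 1.38e-23 * 290 * 4000000.0 * 16)
R^4 = 4.33985e21 m^4
R_max = (4.33985e21)^(1/4) = 256666.2 m = 256.7 km

256.7 km


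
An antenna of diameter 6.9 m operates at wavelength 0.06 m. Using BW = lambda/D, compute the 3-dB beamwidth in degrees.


BW_rad = 0.06 / 6.9 = 0.008696
BW_deg = 0.5 degrees

0.5 degrees


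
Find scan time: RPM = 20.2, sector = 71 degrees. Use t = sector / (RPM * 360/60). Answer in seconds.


t = 71 / (20.2 * 360) * 60 = 0.59 s

0.59 s


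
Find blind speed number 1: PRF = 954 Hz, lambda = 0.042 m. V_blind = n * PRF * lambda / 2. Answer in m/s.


V_blind = 1 * 954 * 0.042 / 2 = 20.0 m/s

20.0 m/s


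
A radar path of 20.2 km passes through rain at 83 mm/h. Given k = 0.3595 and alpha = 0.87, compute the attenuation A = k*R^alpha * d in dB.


gamma = 0.3595 * 83^0.87 = 16.799519 dB/km
A = 16.799519 * 20.2 = 339.35 dB

339.35 dB


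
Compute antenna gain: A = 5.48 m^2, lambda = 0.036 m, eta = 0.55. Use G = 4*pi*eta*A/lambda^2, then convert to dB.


G_linear = 4*pi*0.55*5.48/0.036^2 = 29224.57
G_dB = 10*log10(29224.57) = 44.7 dB

44.7 dB


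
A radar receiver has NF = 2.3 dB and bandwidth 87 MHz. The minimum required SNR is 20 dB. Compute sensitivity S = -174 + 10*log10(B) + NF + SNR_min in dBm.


10*log10(87000000.0) = 79.4
S = -174 + 79.4 + 2.3 + 20 = -72.3 dBm

-72.3 dBm


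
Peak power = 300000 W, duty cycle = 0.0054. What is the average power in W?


P_avg = 300000 * 0.0054 = 1620.0 W

1620.0 W


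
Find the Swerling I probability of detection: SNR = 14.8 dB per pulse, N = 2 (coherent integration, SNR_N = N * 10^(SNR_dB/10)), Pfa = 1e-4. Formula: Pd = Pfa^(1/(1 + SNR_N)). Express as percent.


SNR_lin = 10^(14.8/10) = 30.19952
SNR_N = 2 * 30.19952 = 60.39904
1/(1 + SNR_N) = 1/61.39904 = 0.0162869
Pd = (1e-4)^0.0162869 = 0.8607
Pd = 86.1%

86.1%


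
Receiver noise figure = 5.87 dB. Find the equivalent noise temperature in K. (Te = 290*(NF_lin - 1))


NF_lin = 10^(5.87/10) = 3.86367
Te = 290 * (3.86367 - 1) = 830.5 K

830.5 K


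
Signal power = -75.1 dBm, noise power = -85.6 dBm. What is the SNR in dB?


SNR = -75.1 - (-85.6) = 10.5 dB

10.5 dB


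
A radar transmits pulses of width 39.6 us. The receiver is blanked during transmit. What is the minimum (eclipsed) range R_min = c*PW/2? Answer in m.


R_min = 3e8 * 39.6e-6 / 2 = 5940.0 m

5940.0 m


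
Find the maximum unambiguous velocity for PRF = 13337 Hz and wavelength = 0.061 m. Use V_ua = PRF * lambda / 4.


V_ua = 13337 * 0.061 / 4 = 203.4 m/s

203.4 m/s


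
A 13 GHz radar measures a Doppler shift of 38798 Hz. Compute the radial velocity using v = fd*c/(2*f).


v = 38798 * 3e8 / (2 * 13000000000.0) = 447.7 m/s

447.7 m/s


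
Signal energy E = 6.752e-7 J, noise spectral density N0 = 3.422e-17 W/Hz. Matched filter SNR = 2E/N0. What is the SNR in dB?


SNR_lin = 2 * 6.752e-7 / 3.422e-17 = 3.946e10
SNR_dB = 10*log10(3.946e10) = 106.0 dB

106.0 dB


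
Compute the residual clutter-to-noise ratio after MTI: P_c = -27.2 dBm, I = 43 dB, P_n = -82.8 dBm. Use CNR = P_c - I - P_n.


CNR = -27.2 - 43 - (-82.8) = 12.6 dB

12.6 dB


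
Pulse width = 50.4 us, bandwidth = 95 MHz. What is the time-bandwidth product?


TBP = 50.4 * 95 = 4788.0

4788.0


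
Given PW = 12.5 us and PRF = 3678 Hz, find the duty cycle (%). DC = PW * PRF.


DC = 12.5e-6 * 3678 * 100 = 4.6%

4.6%


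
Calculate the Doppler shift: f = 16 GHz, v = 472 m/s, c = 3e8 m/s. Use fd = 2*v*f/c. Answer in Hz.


fd = 2 * 472 * 16000000000.0 / 3e8 = 50346.7 Hz

50346.7 Hz


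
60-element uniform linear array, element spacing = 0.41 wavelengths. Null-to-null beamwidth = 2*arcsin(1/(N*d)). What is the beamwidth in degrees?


1/(N*d) = 1/(60*0.41) = 0.04065
BW = 2*arcsin(0.04065) = 4.7 degrees

4.7 degrees


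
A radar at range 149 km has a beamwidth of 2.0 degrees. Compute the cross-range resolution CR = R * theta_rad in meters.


BW_rad = 0.034906585
CR = 149000 * 0.034906585 = 5201.1 m

5201.1 m


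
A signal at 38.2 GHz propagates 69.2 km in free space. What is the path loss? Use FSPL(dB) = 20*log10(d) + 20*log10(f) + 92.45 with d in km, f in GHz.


20*log10(69.2) = 36.8
20*log10(38.2) = 31.64
FSPL = 160.9 dB

160.9 dB
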